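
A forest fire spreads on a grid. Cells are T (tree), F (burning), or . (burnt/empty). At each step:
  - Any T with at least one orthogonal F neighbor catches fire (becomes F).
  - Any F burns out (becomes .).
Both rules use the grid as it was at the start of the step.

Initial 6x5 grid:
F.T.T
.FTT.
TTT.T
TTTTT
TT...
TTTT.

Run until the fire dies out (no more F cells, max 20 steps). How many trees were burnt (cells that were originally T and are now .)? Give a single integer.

Step 1: +2 fires, +2 burnt (F count now 2)
Step 2: +5 fires, +2 burnt (F count now 5)
Step 3: +3 fires, +5 burnt (F count now 3)
Step 4: +3 fires, +3 burnt (F count now 3)
Step 5: +3 fires, +3 burnt (F count now 3)
Step 6: +2 fires, +3 burnt (F count now 2)
Step 7: +0 fires, +2 burnt (F count now 0)
Fire out after step 7
Initially T: 19, now '.': 29
Total burnt (originally-T cells now '.'): 18

Answer: 18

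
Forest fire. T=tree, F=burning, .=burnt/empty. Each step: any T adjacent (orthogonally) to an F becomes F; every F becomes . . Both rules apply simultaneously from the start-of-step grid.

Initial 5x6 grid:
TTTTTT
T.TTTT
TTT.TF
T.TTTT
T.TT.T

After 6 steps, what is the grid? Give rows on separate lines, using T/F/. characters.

Step 1: 3 trees catch fire, 1 burn out
  TTTTTT
  T.TTTF
  TTT.F.
  T.TTTF
  T.TT.T
Step 2: 4 trees catch fire, 3 burn out
  TTTTTF
  T.TTF.
  TTT...
  T.TTF.
  T.TT.F
Step 3: 3 trees catch fire, 4 burn out
  TTTTF.
  T.TF..
  TTT...
  T.TF..
  T.TT..
Step 4: 4 trees catch fire, 3 burn out
  TTTF..
  T.F...
  TTT...
  T.F...
  T.TF..
Step 5: 3 trees catch fire, 4 burn out
  TTF...
  T.....
  TTF...
  T.....
  T.F...
Step 6: 2 trees catch fire, 3 burn out
  TF....
  T.....
  TF....
  T.....
  T.....

TF....
T.....
TF....
T.....
T.....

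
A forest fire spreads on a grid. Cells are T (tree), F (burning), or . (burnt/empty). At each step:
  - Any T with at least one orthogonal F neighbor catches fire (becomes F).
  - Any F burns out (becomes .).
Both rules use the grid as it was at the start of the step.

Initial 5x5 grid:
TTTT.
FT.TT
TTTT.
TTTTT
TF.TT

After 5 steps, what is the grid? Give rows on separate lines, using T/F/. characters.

Step 1: 5 trees catch fire, 2 burn out
  FTTT.
  .F.TT
  FTTT.
  TFTTT
  F..TT
Step 2: 4 trees catch fire, 5 burn out
  .FTT.
  ...TT
  .FTT.
  F.FTT
  ...TT
Step 3: 3 trees catch fire, 4 burn out
  ..FT.
  ...TT
  ..FT.
  ...FT
  ...TT
Step 4: 4 trees catch fire, 3 burn out
  ...F.
  ...TT
  ...F.
  ....F
  ...FT
Step 5: 2 trees catch fire, 4 burn out
  .....
  ...FT
  .....
  .....
  ....F

.....
...FT
.....
.....
....F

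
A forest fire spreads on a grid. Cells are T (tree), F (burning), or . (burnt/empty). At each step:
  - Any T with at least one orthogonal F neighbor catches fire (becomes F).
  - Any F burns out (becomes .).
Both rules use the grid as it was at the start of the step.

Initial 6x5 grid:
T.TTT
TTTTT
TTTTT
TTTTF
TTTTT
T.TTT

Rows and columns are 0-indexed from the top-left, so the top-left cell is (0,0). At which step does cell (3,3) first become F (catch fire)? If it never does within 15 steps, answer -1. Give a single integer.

Step 1: cell (3,3)='F' (+3 fires, +1 burnt)
  -> target ignites at step 1
Step 2: cell (3,3)='.' (+5 fires, +3 burnt)
Step 3: cell (3,3)='.' (+6 fires, +5 burnt)
Step 4: cell (3,3)='.' (+6 fires, +6 burnt)
Step 5: cell (3,3)='.' (+4 fires, +6 burnt)
Step 6: cell (3,3)='.' (+2 fires, +4 burnt)
Step 7: cell (3,3)='.' (+1 fires, +2 burnt)
Step 8: cell (3,3)='.' (+0 fires, +1 burnt)
  fire out at step 8

1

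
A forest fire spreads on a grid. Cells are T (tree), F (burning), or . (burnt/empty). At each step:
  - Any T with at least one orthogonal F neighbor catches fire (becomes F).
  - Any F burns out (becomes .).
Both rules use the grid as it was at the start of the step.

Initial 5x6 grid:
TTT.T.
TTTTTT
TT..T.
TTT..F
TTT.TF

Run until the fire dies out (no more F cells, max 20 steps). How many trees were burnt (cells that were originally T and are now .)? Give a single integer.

Answer: 1

Derivation:
Step 1: +1 fires, +2 burnt (F count now 1)
Step 2: +0 fires, +1 burnt (F count now 0)
Fire out after step 2
Initially T: 20, now '.': 11
Total burnt (originally-T cells now '.'): 1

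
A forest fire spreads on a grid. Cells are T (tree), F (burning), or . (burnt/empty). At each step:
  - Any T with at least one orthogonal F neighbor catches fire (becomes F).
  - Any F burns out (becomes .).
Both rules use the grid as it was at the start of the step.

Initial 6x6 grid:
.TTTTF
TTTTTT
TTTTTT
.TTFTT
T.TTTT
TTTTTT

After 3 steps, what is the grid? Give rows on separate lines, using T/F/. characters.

Step 1: 6 trees catch fire, 2 burn out
  .TTTF.
  TTTTTF
  TTTFTT
  .TF.FT
  T.TFTT
  TTTTTT
Step 2: 11 trees catch fire, 6 burn out
  .TTF..
  TTTFF.
  TTF.FF
  .F...F
  T.F.FT
  TTTFTT
Step 3: 6 trees catch fire, 11 burn out
  .TF...
  TTF...
  TF....
  ......
  T....F
  TTF.FT

.TF...
TTF...
TF....
......
T....F
TTF.FT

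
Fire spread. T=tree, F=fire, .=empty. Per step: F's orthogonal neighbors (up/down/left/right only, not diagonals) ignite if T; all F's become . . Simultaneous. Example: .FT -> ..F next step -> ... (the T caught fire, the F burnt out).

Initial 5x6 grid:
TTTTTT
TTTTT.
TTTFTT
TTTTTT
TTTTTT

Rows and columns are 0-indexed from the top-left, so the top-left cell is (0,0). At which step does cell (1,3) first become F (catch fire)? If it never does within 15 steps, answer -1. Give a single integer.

Step 1: cell (1,3)='F' (+4 fires, +1 burnt)
  -> target ignites at step 1
Step 2: cell (1,3)='.' (+8 fires, +4 burnt)
Step 3: cell (1,3)='.' (+8 fires, +8 burnt)
Step 4: cell (1,3)='.' (+6 fires, +8 burnt)
Step 5: cell (1,3)='.' (+2 fires, +6 burnt)
Step 6: cell (1,3)='.' (+0 fires, +2 burnt)
  fire out at step 6

1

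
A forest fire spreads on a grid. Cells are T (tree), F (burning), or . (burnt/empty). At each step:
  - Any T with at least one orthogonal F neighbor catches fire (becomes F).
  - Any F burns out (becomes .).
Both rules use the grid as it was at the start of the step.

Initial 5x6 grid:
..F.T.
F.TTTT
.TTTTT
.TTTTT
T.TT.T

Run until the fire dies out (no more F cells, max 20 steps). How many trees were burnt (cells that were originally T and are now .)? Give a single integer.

Answer: 18

Derivation:
Step 1: +1 fires, +2 burnt (F count now 1)
Step 2: +2 fires, +1 burnt (F count now 2)
Step 3: +4 fires, +2 burnt (F count now 4)
Step 4: +6 fires, +4 burnt (F count now 6)
Step 5: +3 fires, +6 burnt (F count now 3)
Step 6: +1 fires, +3 burnt (F count now 1)
Step 7: +1 fires, +1 burnt (F count now 1)
Step 8: +0 fires, +1 burnt (F count now 0)
Fire out after step 8
Initially T: 19, now '.': 29
Total burnt (originally-T cells now '.'): 18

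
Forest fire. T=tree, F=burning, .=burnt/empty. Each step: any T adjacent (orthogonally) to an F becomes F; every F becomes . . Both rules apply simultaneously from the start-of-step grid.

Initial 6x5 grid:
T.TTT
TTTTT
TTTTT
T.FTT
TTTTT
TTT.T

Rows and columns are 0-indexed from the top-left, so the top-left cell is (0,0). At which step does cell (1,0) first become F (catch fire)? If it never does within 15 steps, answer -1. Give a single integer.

Step 1: cell (1,0)='T' (+3 fires, +1 burnt)
Step 2: cell (1,0)='T' (+7 fires, +3 burnt)
Step 3: cell (1,0)='T' (+8 fires, +7 burnt)
Step 4: cell (1,0)='F' (+6 fires, +8 burnt)
  -> target ignites at step 4
Step 5: cell (1,0)='.' (+2 fires, +6 burnt)
Step 6: cell (1,0)='.' (+0 fires, +2 burnt)
  fire out at step 6

4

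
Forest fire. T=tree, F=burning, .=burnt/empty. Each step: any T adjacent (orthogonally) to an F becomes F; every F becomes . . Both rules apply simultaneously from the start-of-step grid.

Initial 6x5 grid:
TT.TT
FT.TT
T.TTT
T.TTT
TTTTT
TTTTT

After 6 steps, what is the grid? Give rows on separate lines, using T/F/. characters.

Step 1: 3 trees catch fire, 1 burn out
  FT.TT
  .F.TT
  F.TTT
  T.TTT
  TTTTT
  TTTTT
Step 2: 2 trees catch fire, 3 burn out
  .F.TT
  ...TT
  ..TTT
  F.TTT
  TTTTT
  TTTTT
Step 3: 1 trees catch fire, 2 burn out
  ...TT
  ...TT
  ..TTT
  ..TTT
  FTTTT
  TTTTT
Step 4: 2 trees catch fire, 1 burn out
  ...TT
  ...TT
  ..TTT
  ..TTT
  .FTTT
  FTTTT
Step 5: 2 trees catch fire, 2 burn out
  ...TT
  ...TT
  ..TTT
  ..TTT
  ..FTT
  .FTTT
Step 6: 3 trees catch fire, 2 burn out
  ...TT
  ...TT
  ..TTT
  ..FTT
  ...FT
  ..FTT

...TT
...TT
..TTT
..FTT
...FT
..FTT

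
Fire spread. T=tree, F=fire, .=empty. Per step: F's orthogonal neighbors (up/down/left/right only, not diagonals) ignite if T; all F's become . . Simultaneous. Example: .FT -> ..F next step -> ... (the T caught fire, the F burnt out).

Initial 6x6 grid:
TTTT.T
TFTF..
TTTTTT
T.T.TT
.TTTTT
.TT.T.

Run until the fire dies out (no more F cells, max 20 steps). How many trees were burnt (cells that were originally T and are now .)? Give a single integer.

Step 1: +6 fires, +2 burnt (F count now 6)
Step 2: +5 fires, +6 burnt (F count now 5)
Step 3: +4 fires, +5 burnt (F count now 4)
Step 4: +3 fires, +4 burnt (F count now 3)
Step 5: +5 fires, +3 burnt (F count now 5)
Step 6: +1 fires, +5 burnt (F count now 1)
Step 7: +0 fires, +1 burnt (F count now 0)
Fire out after step 7
Initially T: 25, now '.': 35
Total burnt (originally-T cells now '.'): 24

Answer: 24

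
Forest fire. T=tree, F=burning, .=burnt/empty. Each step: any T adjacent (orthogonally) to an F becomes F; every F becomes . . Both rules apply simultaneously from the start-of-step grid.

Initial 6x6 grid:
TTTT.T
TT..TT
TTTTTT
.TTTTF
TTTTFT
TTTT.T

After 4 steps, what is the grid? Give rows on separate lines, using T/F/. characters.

Step 1: 4 trees catch fire, 2 burn out
  TTTT.T
  TT..TT
  TTTTTF
  .TTTF.
  TTTF.F
  TTTT.T
Step 2: 6 trees catch fire, 4 burn out
  TTTT.T
  TT..TF
  TTTTF.
  .TTF..
  TTF...
  TTTF.F
Step 3: 6 trees catch fire, 6 burn out
  TTTT.F
  TT..F.
  TTTF..
  .TF...
  TF....
  TTF...
Step 4: 4 trees catch fire, 6 burn out
  TTTT..
  TT....
  TTF...
  .F....
  F.....
  TF....

TTTT..
TT....
TTF...
.F....
F.....
TF....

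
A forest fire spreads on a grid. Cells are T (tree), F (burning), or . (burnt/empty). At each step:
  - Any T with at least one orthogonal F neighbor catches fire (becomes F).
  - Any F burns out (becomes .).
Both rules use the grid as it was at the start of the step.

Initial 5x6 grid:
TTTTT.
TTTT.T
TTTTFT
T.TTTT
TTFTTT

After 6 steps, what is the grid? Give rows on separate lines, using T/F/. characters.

Step 1: 6 trees catch fire, 2 burn out
  TTTTT.
  TTTT.T
  TTTF.F
  T.FTFT
  TF.FTT
Step 2: 7 trees catch fire, 6 burn out
  TTTTT.
  TTTF.F
  TTF...
  T..F.F
  F...FT
Step 3: 5 trees catch fire, 7 burn out
  TTTFT.
  TTF...
  TF....
  F.....
  .....F
Step 4: 4 trees catch fire, 5 burn out
  TTF.F.
  TF....
  F.....
  ......
  ......
Step 5: 2 trees catch fire, 4 burn out
  TF....
  F.....
  ......
  ......
  ......
Step 6: 1 trees catch fire, 2 burn out
  F.....
  ......
  ......
  ......
  ......

F.....
......
......
......
......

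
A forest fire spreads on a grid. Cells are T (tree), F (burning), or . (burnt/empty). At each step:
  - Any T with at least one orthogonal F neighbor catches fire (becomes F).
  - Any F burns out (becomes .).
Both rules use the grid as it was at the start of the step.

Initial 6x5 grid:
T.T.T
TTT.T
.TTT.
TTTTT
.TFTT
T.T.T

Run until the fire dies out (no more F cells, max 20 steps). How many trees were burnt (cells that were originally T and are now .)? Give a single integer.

Step 1: +4 fires, +1 burnt (F count now 4)
Step 2: +4 fires, +4 burnt (F count now 4)
Step 3: +6 fires, +4 burnt (F count now 6)
Step 4: +2 fires, +6 burnt (F count now 2)
Step 5: +1 fires, +2 burnt (F count now 1)
Step 6: +1 fires, +1 burnt (F count now 1)
Step 7: +0 fires, +1 burnt (F count now 0)
Fire out after step 7
Initially T: 21, now '.': 27
Total burnt (originally-T cells now '.'): 18

Answer: 18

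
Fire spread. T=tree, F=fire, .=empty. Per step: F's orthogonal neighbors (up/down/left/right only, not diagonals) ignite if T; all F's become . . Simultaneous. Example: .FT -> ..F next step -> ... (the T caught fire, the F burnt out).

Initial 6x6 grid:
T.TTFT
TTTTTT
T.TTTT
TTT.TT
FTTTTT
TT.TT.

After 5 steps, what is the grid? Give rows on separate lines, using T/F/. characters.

Step 1: 6 trees catch fire, 2 burn out
  T.TF.F
  TTTTFT
  T.TTTT
  FTT.TT
  .FTTTT
  FT.TT.
Step 2: 8 trees catch fire, 6 burn out
  T.F...
  TTTF.F
  F.TTFT
  .FT.TT
  ..FTTT
  .F.TT.
Step 3: 7 trees catch fire, 8 burn out
  T.....
  FTF...
  ..TF.F
  ..F.FT
  ...FTT
  ...TT.
Step 4: 6 trees catch fire, 7 burn out
  F.....
  .F....
  ..F...
  .....F
  ....FT
  ...FT.
Step 5: 2 trees catch fire, 6 burn out
  ......
  ......
  ......
  ......
  .....F
  ....F.

......
......
......
......
.....F
....F.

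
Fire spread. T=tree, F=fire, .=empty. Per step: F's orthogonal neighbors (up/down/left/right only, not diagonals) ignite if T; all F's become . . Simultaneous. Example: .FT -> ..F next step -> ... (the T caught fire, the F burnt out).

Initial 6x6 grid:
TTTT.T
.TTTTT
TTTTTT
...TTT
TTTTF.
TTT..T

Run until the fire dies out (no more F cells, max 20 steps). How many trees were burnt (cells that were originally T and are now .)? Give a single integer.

Step 1: +2 fires, +1 burnt (F count now 2)
Step 2: +4 fires, +2 burnt (F count now 4)
Step 3: +5 fires, +4 burnt (F count now 5)
Step 4: +5 fires, +5 burnt (F count now 5)
Step 5: +5 fires, +5 burnt (F count now 5)
Step 6: +3 fires, +5 burnt (F count now 3)
Step 7: +1 fires, +3 burnt (F count now 1)
Step 8: +1 fires, +1 burnt (F count now 1)
Step 9: +0 fires, +1 burnt (F count now 0)
Fire out after step 9
Initially T: 27, now '.': 35
Total burnt (originally-T cells now '.'): 26

Answer: 26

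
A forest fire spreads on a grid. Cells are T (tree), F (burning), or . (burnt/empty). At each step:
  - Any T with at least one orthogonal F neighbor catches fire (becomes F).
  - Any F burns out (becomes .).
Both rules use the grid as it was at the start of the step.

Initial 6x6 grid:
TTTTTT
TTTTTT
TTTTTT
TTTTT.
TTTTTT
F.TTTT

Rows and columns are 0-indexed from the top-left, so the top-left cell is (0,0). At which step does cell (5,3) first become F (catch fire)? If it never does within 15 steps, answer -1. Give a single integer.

Step 1: cell (5,3)='T' (+1 fires, +1 burnt)
Step 2: cell (5,3)='T' (+2 fires, +1 burnt)
Step 3: cell (5,3)='T' (+3 fires, +2 burnt)
Step 4: cell (5,3)='T' (+5 fires, +3 burnt)
Step 5: cell (5,3)='F' (+6 fires, +5 burnt)
  -> target ignites at step 5
Step 6: cell (5,3)='.' (+6 fires, +6 burnt)
Step 7: cell (5,3)='.' (+4 fires, +6 burnt)
Step 8: cell (5,3)='.' (+3 fires, +4 burnt)
Step 9: cell (5,3)='.' (+2 fires, +3 burnt)
Step 10: cell (5,3)='.' (+1 fires, +2 burnt)
Step 11: cell (5,3)='.' (+0 fires, +1 burnt)
  fire out at step 11

5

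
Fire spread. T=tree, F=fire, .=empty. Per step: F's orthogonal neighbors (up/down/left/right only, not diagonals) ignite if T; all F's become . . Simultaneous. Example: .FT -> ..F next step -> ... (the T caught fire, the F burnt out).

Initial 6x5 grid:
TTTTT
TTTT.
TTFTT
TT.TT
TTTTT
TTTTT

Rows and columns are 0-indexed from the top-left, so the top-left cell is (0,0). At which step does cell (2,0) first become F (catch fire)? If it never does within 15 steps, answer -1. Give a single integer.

Step 1: cell (2,0)='T' (+3 fires, +1 burnt)
Step 2: cell (2,0)='F' (+7 fires, +3 burnt)
  -> target ignites at step 2
Step 3: cell (2,0)='.' (+7 fires, +7 burnt)
Step 4: cell (2,0)='.' (+7 fires, +7 burnt)
Step 5: cell (2,0)='.' (+3 fires, +7 burnt)
Step 6: cell (2,0)='.' (+0 fires, +3 burnt)
  fire out at step 6

2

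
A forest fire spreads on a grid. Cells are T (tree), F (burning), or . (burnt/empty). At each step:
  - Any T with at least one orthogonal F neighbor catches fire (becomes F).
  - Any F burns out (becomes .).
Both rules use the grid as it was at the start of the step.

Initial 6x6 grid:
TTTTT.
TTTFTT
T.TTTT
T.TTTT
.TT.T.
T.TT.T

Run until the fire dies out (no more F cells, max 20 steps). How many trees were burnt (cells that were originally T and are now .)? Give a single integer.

Answer: 25

Derivation:
Step 1: +4 fires, +1 burnt (F count now 4)
Step 2: +7 fires, +4 burnt (F count now 7)
Step 3: +5 fires, +7 burnt (F count now 5)
Step 4: +5 fires, +5 burnt (F count now 5)
Step 5: +3 fires, +5 burnt (F count now 3)
Step 6: +1 fires, +3 burnt (F count now 1)
Step 7: +0 fires, +1 burnt (F count now 0)
Fire out after step 7
Initially T: 27, now '.': 34
Total burnt (originally-T cells now '.'): 25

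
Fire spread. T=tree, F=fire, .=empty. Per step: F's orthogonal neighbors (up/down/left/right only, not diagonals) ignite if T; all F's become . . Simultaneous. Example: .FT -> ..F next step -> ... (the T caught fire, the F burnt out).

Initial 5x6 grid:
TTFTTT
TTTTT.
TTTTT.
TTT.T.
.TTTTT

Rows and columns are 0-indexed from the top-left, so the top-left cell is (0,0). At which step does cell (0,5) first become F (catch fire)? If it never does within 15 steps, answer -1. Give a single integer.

Step 1: cell (0,5)='T' (+3 fires, +1 burnt)
Step 2: cell (0,5)='T' (+5 fires, +3 burnt)
Step 3: cell (0,5)='F' (+6 fires, +5 burnt)
  -> target ignites at step 3
Step 4: cell (0,5)='.' (+4 fires, +6 burnt)
Step 5: cell (0,5)='.' (+4 fires, +4 burnt)
Step 6: cell (0,5)='.' (+1 fires, +4 burnt)
Step 7: cell (0,5)='.' (+1 fires, +1 burnt)
Step 8: cell (0,5)='.' (+0 fires, +1 burnt)
  fire out at step 8

3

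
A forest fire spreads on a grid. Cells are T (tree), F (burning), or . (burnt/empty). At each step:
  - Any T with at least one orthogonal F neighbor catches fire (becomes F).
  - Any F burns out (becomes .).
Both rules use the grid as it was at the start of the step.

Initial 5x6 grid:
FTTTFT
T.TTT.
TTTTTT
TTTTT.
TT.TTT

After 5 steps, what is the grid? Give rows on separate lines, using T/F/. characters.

Step 1: 5 trees catch fire, 2 burn out
  .FTF.F
  F.TTF.
  TTTTTT
  TTTTT.
  TT.TTT
Step 2: 4 trees catch fire, 5 burn out
  ..F...
  ..TF..
  FTTTFT
  TTTTT.
  TT.TTT
Step 3: 6 trees catch fire, 4 burn out
  ......
  ..F...
  .FTF.F
  FTTTF.
  TT.TTT
Step 4: 5 trees catch fire, 6 burn out
  ......
  ......
  ..F...
  .FTF..
  FT.TFT
Step 5: 4 trees catch fire, 5 burn out
  ......
  ......
  ......
  ..F...
  .F.F.F

......
......
......
..F...
.F.F.F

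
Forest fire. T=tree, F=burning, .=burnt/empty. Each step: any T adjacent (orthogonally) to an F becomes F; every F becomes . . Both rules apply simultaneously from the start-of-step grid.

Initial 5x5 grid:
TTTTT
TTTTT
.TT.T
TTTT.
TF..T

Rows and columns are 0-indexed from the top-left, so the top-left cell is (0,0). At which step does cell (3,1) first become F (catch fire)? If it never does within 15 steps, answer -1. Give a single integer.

Step 1: cell (3,1)='F' (+2 fires, +1 burnt)
  -> target ignites at step 1
Step 2: cell (3,1)='.' (+3 fires, +2 burnt)
Step 3: cell (3,1)='.' (+3 fires, +3 burnt)
Step 4: cell (3,1)='.' (+3 fires, +3 burnt)
Step 5: cell (3,1)='.' (+3 fires, +3 burnt)
Step 6: cell (3,1)='.' (+2 fires, +3 burnt)
Step 7: cell (3,1)='.' (+2 fires, +2 burnt)
Step 8: cell (3,1)='.' (+0 fires, +2 burnt)
  fire out at step 8

1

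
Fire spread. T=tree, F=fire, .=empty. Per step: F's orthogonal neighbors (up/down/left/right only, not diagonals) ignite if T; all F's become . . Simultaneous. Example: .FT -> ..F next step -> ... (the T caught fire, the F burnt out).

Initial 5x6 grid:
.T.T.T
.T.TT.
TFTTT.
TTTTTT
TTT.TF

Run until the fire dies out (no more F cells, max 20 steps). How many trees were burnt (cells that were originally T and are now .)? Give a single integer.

Answer: 19

Derivation:
Step 1: +6 fires, +2 burnt (F count now 6)
Step 2: +6 fires, +6 burnt (F count now 6)
Step 3: +5 fires, +6 burnt (F count now 5)
Step 4: +2 fires, +5 burnt (F count now 2)
Step 5: +0 fires, +2 burnt (F count now 0)
Fire out after step 5
Initially T: 20, now '.': 29
Total burnt (originally-T cells now '.'): 19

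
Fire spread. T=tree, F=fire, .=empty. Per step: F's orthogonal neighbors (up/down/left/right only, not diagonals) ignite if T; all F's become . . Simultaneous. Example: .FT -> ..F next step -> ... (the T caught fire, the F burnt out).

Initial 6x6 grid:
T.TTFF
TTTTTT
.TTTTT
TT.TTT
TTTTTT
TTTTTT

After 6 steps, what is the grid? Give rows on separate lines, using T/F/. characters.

Step 1: 3 trees catch fire, 2 burn out
  T.TF..
  TTTTFF
  .TTTTT
  TT.TTT
  TTTTTT
  TTTTTT
Step 2: 4 trees catch fire, 3 burn out
  T.F...
  TTTF..
  .TTTFF
  TT.TTT
  TTTTTT
  TTTTTT
Step 3: 4 trees catch fire, 4 burn out
  T.....
  TTF...
  .TTF..
  TT.TFF
  TTTTTT
  TTTTTT
Step 4: 5 trees catch fire, 4 burn out
  T.....
  TF....
  .TF...
  TT.F..
  TTTTFF
  TTTTTT
Step 5: 5 trees catch fire, 5 burn out
  T.....
  F.....
  .F....
  TT....
  TTTF..
  TTTTFF
Step 6: 4 trees catch fire, 5 burn out
  F.....
  ......
  ......
  TF....
  TTF...
  TTTF..

F.....
......
......
TF....
TTF...
TTTF..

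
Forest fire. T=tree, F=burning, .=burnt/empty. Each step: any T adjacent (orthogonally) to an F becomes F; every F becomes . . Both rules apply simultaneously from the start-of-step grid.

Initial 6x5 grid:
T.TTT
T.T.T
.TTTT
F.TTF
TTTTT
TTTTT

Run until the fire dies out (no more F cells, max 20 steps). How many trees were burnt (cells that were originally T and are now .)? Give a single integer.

Step 1: +4 fires, +2 burnt (F count now 4)
Step 2: +7 fires, +4 burnt (F count now 7)
Step 3: +5 fires, +7 burnt (F count now 5)
Step 4: +4 fires, +5 burnt (F count now 4)
Step 5: +1 fires, +4 burnt (F count now 1)
Step 6: +0 fires, +1 burnt (F count now 0)
Fire out after step 6
Initially T: 23, now '.': 28
Total burnt (originally-T cells now '.'): 21

Answer: 21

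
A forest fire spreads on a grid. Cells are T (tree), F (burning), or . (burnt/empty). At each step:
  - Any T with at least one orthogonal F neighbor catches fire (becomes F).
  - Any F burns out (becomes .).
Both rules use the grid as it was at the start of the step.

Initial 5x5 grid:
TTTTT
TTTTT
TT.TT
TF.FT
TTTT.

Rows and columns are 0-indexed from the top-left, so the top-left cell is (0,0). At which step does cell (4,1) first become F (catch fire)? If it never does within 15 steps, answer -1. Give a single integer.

Step 1: cell (4,1)='F' (+6 fires, +2 burnt)
  -> target ignites at step 1
Step 2: cell (4,1)='.' (+6 fires, +6 burnt)
Step 3: cell (4,1)='.' (+5 fires, +6 burnt)
Step 4: cell (4,1)='.' (+3 fires, +5 burnt)
Step 5: cell (4,1)='.' (+0 fires, +3 burnt)
  fire out at step 5

1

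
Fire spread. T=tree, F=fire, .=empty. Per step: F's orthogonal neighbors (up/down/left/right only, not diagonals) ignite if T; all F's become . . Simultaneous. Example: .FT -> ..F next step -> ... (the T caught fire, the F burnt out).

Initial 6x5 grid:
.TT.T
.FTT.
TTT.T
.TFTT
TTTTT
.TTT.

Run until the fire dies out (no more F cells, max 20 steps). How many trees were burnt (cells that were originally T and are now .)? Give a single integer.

Step 1: +7 fires, +2 burnt (F count now 7)
Step 2: +7 fires, +7 burnt (F count now 7)
Step 3: +5 fires, +7 burnt (F count now 5)
Step 4: +0 fires, +5 burnt (F count now 0)
Fire out after step 4
Initially T: 20, now '.': 29
Total burnt (originally-T cells now '.'): 19

Answer: 19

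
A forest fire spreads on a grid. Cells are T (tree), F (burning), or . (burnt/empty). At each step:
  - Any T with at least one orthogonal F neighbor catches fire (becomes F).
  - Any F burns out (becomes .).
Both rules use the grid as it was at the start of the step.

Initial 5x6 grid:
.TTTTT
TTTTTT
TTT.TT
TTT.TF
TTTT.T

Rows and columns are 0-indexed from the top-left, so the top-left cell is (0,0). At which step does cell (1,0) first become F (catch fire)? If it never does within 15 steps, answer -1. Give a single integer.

Step 1: cell (1,0)='T' (+3 fires, +1 burnt)
Step 2: cell (1,0)='T' (+2 fires, +3 burnt)
Step 3: cell (1,0)='T' (+2 fires, +2 burnt)
Step 4: cell (1,0)='T' (+2 fires, +2 burnt)
Step 5: cell (1,0)='T' (+2 fires, +2 burnt)
Step 6: cell (1,0)='T' (+3 fires, +2 burnt)
Step 7: cell (1,0)='F' (+4 fires, +3 burnt)
  -> target ignites at step 7
Step 8: cell (1,0)='.' (+3 fires, +4 burnt)
Step 9: cell (1,0)='.' (+3 fires, +3 burnt)
Step 10: cell (1,0)='.' (+1 fires, +3 burnt)
Step 11: cell (1,0)='.' (+0 fires, +1 burnt)
  fire out at step 11

7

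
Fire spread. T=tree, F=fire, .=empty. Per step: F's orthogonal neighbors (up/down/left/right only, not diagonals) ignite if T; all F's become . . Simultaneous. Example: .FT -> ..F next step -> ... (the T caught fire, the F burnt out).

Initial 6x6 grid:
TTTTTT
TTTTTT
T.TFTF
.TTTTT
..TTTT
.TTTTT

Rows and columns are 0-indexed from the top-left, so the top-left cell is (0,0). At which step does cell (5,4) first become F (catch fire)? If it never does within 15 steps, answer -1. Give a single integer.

Step 1: cell (5,4)='T' (+6 fires, +2 burnt)
Step 2: cell (5,4)='T' (+8 fires, +6 burnt)
Step 3: cell (5,4)='T' (+8 fires, +8 burnt)
Step 4: cell (5,4)='F' (+4 fires, +8 burnt)
  -> target ignites at step 4
Step 5: cell (5,4)='.' (+3 fires, +4 burnt)
Step 6: cell (5,4)='.' (+0 fires, +3 burnt)
  fire out at step 6

4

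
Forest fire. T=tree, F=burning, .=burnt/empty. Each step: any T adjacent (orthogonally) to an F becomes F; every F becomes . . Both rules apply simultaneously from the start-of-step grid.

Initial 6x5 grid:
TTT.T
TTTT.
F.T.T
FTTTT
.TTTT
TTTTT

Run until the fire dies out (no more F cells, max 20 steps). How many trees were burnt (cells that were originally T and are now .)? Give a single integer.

Answer: 22

Derivation:
Step 1: +2 fires, +2 burnt (F count now 2)
Step 2: +4 fires, +2 burnt (F count now 4)
Step 3: +6 fires, +4 burnt (F count now 6)
Step 4: +6 fires, +6 burnt (F count now 6)
Step 5: +3 fires, +6 burnt (F count now 3)
Step 6: +1 fires, +3 burnt (F count now 1)
Step 7: +0 fires, +1 burnt (F count now 0)
Fire out after step 7
Initially T: 23, now '.': 29
Total burnt (originally-T cells now '.'): 22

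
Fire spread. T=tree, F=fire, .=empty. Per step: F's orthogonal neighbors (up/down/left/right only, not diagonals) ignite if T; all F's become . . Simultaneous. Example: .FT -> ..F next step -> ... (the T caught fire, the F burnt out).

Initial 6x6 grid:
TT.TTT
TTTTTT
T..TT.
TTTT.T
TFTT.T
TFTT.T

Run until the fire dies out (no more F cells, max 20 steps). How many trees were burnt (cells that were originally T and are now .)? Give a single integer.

Step 1: +5 fires, +2 burnt (F count now 5)
Step 2: +4 fires, +5 burnt (F count now 4)
Step 3: +2 fires, +4 burnt (F count now 2)
Step 4: +2 fires, +2 burnt (F count now 2)
Step 5: +4 fires, +2 burnt (F count now 4)
Step 6: +4 fires, +4 burnt (F count now 4)
Step 7: +2 fires, +4 burnt (F count now 2)
Step 8: +1 fires, +2 burnt (F count now 1)
Step 9: +0 fires, +1 burnt (F count now 0)
Fire out after step 9
Initially T: 27, now '.': 33
Total burnt (originally-T cells now '.'): 24

Answer: 24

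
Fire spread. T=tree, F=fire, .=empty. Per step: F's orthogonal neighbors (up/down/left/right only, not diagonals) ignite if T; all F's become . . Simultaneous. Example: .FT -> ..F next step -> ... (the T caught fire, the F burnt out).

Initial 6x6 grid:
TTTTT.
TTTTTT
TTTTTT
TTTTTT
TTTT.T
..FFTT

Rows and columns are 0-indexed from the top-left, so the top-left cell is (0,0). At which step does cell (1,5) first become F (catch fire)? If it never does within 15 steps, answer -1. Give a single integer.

Step 1: cell (1,5)='T' (+3 fires, +2 burnt)
Step 2: cell (1,5)='T' (+4 fires, +3 burnt)
Step 3: cell (1,5)='T' (+6 fires, +4 burnt)
Step 4: cell (1,5)='T' (+6 fires, +6 burnt)
Step 5: cell (1,5)='T' (+6 fires, +6 burnt)
Step 6: cell (1,5)='F' (+4 fires, +6 burnt)
  -> target ignites at step 6
Step 7: cell (1,5)='.' (+1 fires, +4 burnt)
Step 8: cell (1,5)='.' (+0 fires, +1 burnt)
  fire out at step 8

6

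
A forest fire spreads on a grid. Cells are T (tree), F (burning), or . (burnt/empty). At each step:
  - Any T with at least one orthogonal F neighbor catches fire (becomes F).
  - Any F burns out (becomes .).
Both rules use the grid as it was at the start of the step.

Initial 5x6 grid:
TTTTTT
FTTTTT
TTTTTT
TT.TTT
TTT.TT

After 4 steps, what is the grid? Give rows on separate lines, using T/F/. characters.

Step 1: 3 trees catch fire, 1 burn out
  FTTTTT
  .FTTTT
  FTTTTT
  TT.TTT
  TTT.TT
Step 2: 4 trees catch fire, 3 burn out
  .FTTTT
  ..FTTT
  .FTTTT
  FT.TTT
  TTT.TT
Step 3: 5 trees catch fire, 4 burn out
  ..FTTT
  ...FTT
  ..FTTT
  .F.TTT
  FTT.TT
Step 4: 4 trees catch fire, 5 burn out
  ...FTT
  ....FT
  ...FTT
  ...TTT
  .FT.TT

...FTT
....FT
...FTT
...TTT
.FT.TT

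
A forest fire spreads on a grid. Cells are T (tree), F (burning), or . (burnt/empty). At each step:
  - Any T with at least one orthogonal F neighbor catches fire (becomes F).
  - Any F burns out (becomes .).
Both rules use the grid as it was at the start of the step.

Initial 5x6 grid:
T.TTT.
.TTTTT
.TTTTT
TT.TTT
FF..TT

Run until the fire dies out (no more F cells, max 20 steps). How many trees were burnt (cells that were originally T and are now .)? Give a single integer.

Answer: 20

Derivation:
Step 1: +2 fires, +2 burnt (F count now 2)
Step 2: +1 fires, +2 burnt (F count now 1)
Step 3: +2 fires, +1 burnt (F count now 2)
Step 4: +2 fires, +2 burnt (F count now 2)
Step 5: +4 fires, +2 burnt (F count now 4)
Step 6: +4 fires, +4 burnt (F count now 4)
Step 7: +4 fires, +4 burnt (F count now 4)
Step 8: +1 fires, +4 burnt (F count now 1)
Step 9: +0 fires, +1 burnt (F count now 0)
Fire out after step 9
Initially T: 21, now '.': 29
Total burnt (originally-T cells now '.'): 20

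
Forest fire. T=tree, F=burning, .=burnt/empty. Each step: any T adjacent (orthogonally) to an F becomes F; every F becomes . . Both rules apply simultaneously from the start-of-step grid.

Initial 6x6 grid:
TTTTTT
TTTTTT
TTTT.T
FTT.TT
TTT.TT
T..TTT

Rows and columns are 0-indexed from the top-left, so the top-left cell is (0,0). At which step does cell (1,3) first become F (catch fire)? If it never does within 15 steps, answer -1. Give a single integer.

Step 1: cell (1,3)='T' (+3 fires, +1 burnt)
Step 2: cell (1,3)='T' (+5 fires, +3 burnt)
Step 3: cell (1,3)='T' (+4 fires, +5 burnt)
Step 4: cell (1,3)='T' (+3 fires, +4 burnt)
Step 5: cell (1,3)='F' (+2 fires, +3 burnt)
  -> target ignites at step 5
Step 6: cell (1,3)='.' (+2 fires, +2 burnt)
Step 7: cell (1,3)='.' (+2 fires, +2 burnt)
Step 8: cell (1,3)='.' (+2 fires, +2 burnt)
Step 9: cell (1,3)='.' (+1 fires, +2 burnt)
Step 10: cell (1,3)='.' (+2 fires, +1 burnt)
Step 11: cell (1,3)='.' (+2 fires, +2 burnt)
Step 12: cell (1,3)='.' (+1 fires, +2 burnt)
Step 13: cell (1,3)='.' (+1 fires, +1 burnt)
Step 14: cell (1,3)='.' (+0 fires, +1 burnt)
  fire out at step 14

5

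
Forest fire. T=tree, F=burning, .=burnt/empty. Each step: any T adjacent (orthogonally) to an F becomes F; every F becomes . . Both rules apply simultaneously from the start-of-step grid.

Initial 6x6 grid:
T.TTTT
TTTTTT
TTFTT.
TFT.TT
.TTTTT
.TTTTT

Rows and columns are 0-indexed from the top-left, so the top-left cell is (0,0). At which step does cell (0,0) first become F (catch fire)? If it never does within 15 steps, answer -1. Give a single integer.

Step 1: cell (0,0)='T' (+6 fires, +2 burnt)
Step 2: cell (0,0)='T' (+7 fires, +6 burnt)
Step 3: cell (0,0)='T' (+6 fires, +7 burnt)
Step 4: cell (0,0)='F' (+6 fires, +6 burnt)
  -> target ignites at step 4
Step 5: cell (0,0)='.' (+3 fires, +6 burnt)
Step 6: cell (0,0)='.' (+1 fires, +3 burnt)
Step 7: cell (0,0)='.' (+0 fires, +1 burnt)
  fire out at step 7

4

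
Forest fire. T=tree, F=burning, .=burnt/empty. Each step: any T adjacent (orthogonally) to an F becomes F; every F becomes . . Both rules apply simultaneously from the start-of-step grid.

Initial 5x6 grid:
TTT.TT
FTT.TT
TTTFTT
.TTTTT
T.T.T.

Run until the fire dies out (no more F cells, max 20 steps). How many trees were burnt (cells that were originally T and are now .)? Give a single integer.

Step 1: +6 fires, +2 burnt (F count now 6)
Step 2: +7 fires, +6 burnt (F count now 7)
Step 3: +7 fires, +7 burnt (F count now 7)
Step 4: +1 fires, +7 burnt (F count now 1)
Step 5: +0 fires, +1 burnt (F count now 0)
Fire out after step 5
Initially T: 22, now '.': 29
Total burnt (originally-T cells now '.'): 21

Answer: 21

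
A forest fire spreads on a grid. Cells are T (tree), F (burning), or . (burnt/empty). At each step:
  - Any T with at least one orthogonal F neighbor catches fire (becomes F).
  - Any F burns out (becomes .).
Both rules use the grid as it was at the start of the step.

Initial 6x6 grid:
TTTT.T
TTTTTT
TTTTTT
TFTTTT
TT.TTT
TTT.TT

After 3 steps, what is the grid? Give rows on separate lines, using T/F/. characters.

Step 1: 4 trees catch fire, 1 burn out
  TTTT.T
  TTTTTT
  TFTTTT
  F.FTTT
  TF.TTT
  TTT.TT
Step 2: 6 trees catch fire, 4 burn out
  TTTT.T
  TFTTTT
  F.FTTT
  ...FTT
  F..TTT
  TFT.TT
Step 3: 8 trees catch fire, 6 burn out
  TFTT.T
  F.FTTT
  ...FTT
  ....FT
  ...FTT
  F.F.TT

TFTT.T
F.FTTT
...FTT
....FT
...FTT
F.F.TT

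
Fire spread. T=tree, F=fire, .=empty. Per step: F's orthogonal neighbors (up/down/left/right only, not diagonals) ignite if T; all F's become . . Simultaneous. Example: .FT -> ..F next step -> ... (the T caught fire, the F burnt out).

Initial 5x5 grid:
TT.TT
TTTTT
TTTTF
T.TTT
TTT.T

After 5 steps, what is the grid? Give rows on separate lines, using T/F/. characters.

Step 1: 3 trees catch fire, 1 burn out
  TT.TT
  TTTTF
  TTTF.
  T.TTF
  TTT.T
Step 2: 5 trees catch fire, 3 burn out
  TT.TF
  TTTF.
  TTF..
  T.TF.
  TTT.F
Step 3: 4 trees catch fire, 5 burn out
  TT.F.
  TTF..
  TF...
  T.F..
  TTT..
Step 4: 3 trees catch fire, 4 burn out
  TT...
  TF...
  F....
  T....
  TTF..
Step 5: 4 trees catch fire, 3 burn out
  TF...
  F....
  .....
  F....
  TF...

TF...
F....
.....
F....
TF...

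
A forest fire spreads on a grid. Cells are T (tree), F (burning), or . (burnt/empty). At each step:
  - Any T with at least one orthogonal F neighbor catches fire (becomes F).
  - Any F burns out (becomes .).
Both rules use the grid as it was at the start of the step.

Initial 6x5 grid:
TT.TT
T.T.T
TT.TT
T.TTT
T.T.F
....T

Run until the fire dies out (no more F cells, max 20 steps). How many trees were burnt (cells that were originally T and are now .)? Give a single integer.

Step 1: +2 fires, +1 burnt (F count now 2)
Step 2: +2 fires, +2 burnt (F count now 2)
Step 3: +3 fires, +2 burnt (F count now 3)
Step 4: +2 fires, +3 burnt (F count now 2)
Step 5: +1 fires, +2 burnt (F count now 1)
Step 6: +0 fires, +1 burnt (F count now 0)
Fire out after step 6
Initially T: 18, now '.': 22
Total burnt (originally-T cells now '.'): 10

Answer: 10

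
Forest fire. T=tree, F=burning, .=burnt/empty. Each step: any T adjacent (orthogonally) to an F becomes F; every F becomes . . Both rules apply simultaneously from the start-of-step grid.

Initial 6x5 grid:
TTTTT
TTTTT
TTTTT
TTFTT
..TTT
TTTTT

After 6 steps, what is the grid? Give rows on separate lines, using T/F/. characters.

Step 1: 4 trees catch fire, 1 burn out
  TTTTT
  TTTTT
  TTFTT
  TF.FT
  ..FTT
  TTTTT
Step 2: 7 trees catch fire, 4 burn out
  TTTTT
  TTFTT
  TF.FT
  F...F
  ...FT
  TTFTT
Step 3: 8 trees catch fire, 7 burn out
  TTFTT
  TF.FT
  F...F
  .....
  ....F
  TF.FT
Step 4: 6 trees catch fire, 8 burn out
  TF.FT
  F...F
  .....
  .....
  .....
  F...F
Step 5: 2 trees catch fire, 6 burn out
  F...F
  .....
  .....
  .....
  .....
  .....
Step 6: 0 trees catch fire, 2 burn out
  .....
  .....
  .....
  .....
  .....
  .....

.....
.....
.....
.....
.....
.....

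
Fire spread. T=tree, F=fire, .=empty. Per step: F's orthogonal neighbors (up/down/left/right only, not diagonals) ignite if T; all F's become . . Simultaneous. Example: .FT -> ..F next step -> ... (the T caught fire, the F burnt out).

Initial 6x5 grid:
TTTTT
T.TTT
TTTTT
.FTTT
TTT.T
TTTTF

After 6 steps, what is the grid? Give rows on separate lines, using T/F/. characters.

Step 1: 5 trees catch fire, 2 burn out
  TTTTT
  T.TTT
  TFTTT
  ..FTT
  TFT.F
  TTTF.
Step 2: 8 trees catch fire, 5 burn out
  TTTTT
  T.TTT
  F.FTT
  ...FF
  F.F..
  TFF..
Step 3: 5 trees catch fire, 8 burn out
  TTTTT
  F.FTT
  ...FF
  .....
  .....
  F....
Step 4: 4 trees catch fire, 5 burn out
  FTFTT
  ...FF
  .....
  .....
  .....
  .....
Step 5: 3 trees catch fire, 4 burn out
  .F.FF
  .....
  .....
  .....
  .....
  .....
Step 6: 0 trees catch fire, 3 burn out
  .....
  .....
  .....
  .....
  .....
  .....

.....
.....
.....
.....
.....
.....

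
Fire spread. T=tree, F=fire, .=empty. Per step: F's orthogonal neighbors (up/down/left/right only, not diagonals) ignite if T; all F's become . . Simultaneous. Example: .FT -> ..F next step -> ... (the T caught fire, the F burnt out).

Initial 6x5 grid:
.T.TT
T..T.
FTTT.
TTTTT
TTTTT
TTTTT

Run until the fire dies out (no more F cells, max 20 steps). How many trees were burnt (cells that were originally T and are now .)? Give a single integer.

Answer: 22

Derivation:
Step 1: +3 fires, +1 burnt (F count now 3)
Step 2: +3 fires, +3 burnt (F count now 3)
Step 3: +4 fires, +3 burnt (F count now 4)
Step 4: +4 fires, +4 burnt (F count now 4)
Step 5: +4 fires, +4 burnt (F count now 4)
Step 6: +3 fires, +4 burnt (F count now 3)
Step 7: +1 fires, +3 burnt (F count now 1)
Step 8: +0 fires, +1 burnt (F count now 0)
Fire out after step 8
Initially T: 23, now '.': 29
Total burnt (originally-T cells now '.'): 22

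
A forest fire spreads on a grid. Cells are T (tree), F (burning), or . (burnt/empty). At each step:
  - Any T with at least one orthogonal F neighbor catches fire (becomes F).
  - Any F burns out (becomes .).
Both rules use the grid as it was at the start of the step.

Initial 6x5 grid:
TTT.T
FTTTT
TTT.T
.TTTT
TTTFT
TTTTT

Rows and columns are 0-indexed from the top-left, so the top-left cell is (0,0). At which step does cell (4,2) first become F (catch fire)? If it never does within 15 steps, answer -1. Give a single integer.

Step 1: cell (4,2)='F' (+7 fires, +2 burnt)
  -> target ignites at step 1
Step 2: cell (4,2)='.' (+8 fires, +7 burnt)
Step 3: cell (4,2)='.' (+7 fires, +8 burnt)
Step 4: cell (4,2)='.' (+2 fires, +7 burnt)
Step 5: cell (4,2)='.' (+1 fires, +2 burnt)
Step 6: cell (4,2)='.' (+0 fires, +1 burnt)
  fire out at step 6

1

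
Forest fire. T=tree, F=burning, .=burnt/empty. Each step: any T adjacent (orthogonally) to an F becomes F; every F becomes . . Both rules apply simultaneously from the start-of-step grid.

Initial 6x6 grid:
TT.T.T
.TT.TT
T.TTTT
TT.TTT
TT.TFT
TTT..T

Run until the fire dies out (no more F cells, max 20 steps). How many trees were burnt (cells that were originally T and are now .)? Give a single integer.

Answer: 17

Derivation:
Step 1: +3 fires, +1 burnt (F count now 3)
Step 2: +4 fires, +3 burnt (F count now 4)
Step 3: +3 fires, +4 burnt (F count now 3)
Step 4: +2 fires, +3 burnt (F count now 2)
Step 5: +2 fires, +2 burnt (F count now 2)
Step 6: +1 fires, +2 burnt (F count now 1)
Step 7: +1 fires, +1 burnt (F count now 1)
Step 8: +1 fires, +1 burnt (F count now 1)
Step 9: +0 fires, +1 burnt (F count now 0)
Fire out after step 9
Initially T: 26, now '.': 27
Total burnt (originally-T cells now '.'): 17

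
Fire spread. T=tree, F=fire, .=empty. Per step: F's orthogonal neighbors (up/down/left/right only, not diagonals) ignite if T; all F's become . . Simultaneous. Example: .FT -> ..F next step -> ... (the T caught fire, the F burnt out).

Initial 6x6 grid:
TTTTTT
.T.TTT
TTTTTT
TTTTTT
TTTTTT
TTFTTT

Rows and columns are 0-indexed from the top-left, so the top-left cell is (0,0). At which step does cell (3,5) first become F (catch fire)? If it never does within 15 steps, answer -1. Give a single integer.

Step 1: cell (3,5)='T' (+3 fires, +1 burnt)
Step 2: cell (3,5)='T' (+5 fires, +3 burnt)
Step 3: cell (3,5)='T' (+6 fires, +5 burnt)
Step 4: cell (3,5)='T' (+5 fires, +6 burnt)
Step 5: cell (3,5)='F' (+5 fires, +5 burnt)
  -> target ignites at step 5
Step 6: cell (3,5)='.' (+4 fires, +5 burnt)
Step 7: cell (3,5)='.' (+4 fires, +4 burnt)
Step 8: cell (3,5)='.' (+1 fires, +4 burnt)
Step 9: cell (3,5)='.' (+0 fires, +1 burnt)
  fire out at step 9

5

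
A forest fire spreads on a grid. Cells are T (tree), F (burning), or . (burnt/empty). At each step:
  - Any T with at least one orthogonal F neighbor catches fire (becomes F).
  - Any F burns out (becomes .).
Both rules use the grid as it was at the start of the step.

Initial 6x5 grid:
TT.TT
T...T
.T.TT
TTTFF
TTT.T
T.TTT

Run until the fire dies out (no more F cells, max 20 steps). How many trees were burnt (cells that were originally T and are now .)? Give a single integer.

Answer: 17

Derivation:
Step 1: +4 fires, +2 burnt (F count now 4)
Step 2: +4 fires, +4 burnt (F count now 4)
Step 3: +6 fires, +4 burnt (F count now 6)
Step 4: +2 fires, +6 burnt (F count now 2)
Step 5: +1 fires, +2 burnt (F count now 1)
Step 6: +0 fires, +1 burnt (F count now 0)
Fire out after step 6
Initially T: 20, now '.': 27
Total burnt (originally-T cells now '.'): 17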